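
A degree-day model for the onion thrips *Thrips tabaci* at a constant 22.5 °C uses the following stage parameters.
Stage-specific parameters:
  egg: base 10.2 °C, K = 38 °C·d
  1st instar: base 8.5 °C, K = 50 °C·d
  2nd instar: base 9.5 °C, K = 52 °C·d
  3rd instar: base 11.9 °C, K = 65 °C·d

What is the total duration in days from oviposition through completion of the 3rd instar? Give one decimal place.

16.8 days

egg: 38 / (22.5 − 10.2) = 38 / 12.3 = 3.089 d.
1st instar: 50 / (22.5 − 8.5) = 50 / 14.0 = 3.571 d.
2nd instar: 52 / (22.5 − 9.5) = 52 / 13.0 = 4.000 d.
3rd instar: 65 / (22.5 − 11.9) = 65 / 10.6 = 6.132 d.
Sum = 16.793 ≈ 16.8 days.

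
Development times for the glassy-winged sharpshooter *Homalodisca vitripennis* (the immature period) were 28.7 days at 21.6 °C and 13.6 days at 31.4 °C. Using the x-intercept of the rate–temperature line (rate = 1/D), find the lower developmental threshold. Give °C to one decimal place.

Linear rate model ⇒ the product D·(T − T_b) is constant across temperatures.
28.7·(21.6 − T_b) = 13.6·(31.4 − T_b)
T_b = (28.7·21.6 − 13.6·31.4) / (28.7 − 13.6) = 192.88 / 15.1 = 12.774 °C ≈ 12.8 °C.

12.8 °C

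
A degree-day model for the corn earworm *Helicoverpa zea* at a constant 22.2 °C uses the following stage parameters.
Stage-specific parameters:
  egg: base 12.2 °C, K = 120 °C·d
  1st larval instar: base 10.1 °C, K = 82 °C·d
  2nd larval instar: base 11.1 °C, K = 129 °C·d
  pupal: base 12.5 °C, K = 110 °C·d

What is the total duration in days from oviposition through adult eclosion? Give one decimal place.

egg: 120 / (22.2 − 12.2) = 120 / 10.0 = 12.000 d.
1st larval instar: 82 / (22.2 − 10.1) = 82 / 12.1 = 6.777 d.
2nd larval instar: 129 / (22.2 − 11.1) = 129 / 11.1 = 11.622 d.
pupal: 110 / (22.2 − 12.5) = 110 / 9.7 = 11.340 d.
Sum = 41.739 ≈ 41.7 days.

41.7 days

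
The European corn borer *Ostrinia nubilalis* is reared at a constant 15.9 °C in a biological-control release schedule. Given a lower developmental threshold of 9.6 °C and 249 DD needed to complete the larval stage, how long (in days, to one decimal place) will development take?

Daily accumulation = 15.9 − 9.6 = 6.3 DD/day.
Duration = 249 / 6.3 = 39.524 ≈ 39.5 days.

39.5 days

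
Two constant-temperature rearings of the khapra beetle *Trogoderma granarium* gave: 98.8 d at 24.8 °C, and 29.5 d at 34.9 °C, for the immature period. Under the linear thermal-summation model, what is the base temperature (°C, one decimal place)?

Linear rate model ⇒ the product D·(T − T_b) is constant across temperatures.
98.8·(24.8 − T_b) = 29.5·(34.9 − T_b)
T_b = (98.8·24.8 − 29.5·34.9) / (98.8 − 29.5) = 1420.69 / 69.3 = 20.501 °C ≈ 20.5 °C.

20.5 °C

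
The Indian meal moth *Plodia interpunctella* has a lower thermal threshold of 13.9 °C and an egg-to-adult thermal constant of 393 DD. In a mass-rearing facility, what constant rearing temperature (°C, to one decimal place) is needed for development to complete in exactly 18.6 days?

Required daily accumulation = 393 / 18.6 = 21.129 DD/day.
T = T_base + 21.129 = 13.9 + 21.129 = 35.029 ≈ 35.0 °C.

35.0 °C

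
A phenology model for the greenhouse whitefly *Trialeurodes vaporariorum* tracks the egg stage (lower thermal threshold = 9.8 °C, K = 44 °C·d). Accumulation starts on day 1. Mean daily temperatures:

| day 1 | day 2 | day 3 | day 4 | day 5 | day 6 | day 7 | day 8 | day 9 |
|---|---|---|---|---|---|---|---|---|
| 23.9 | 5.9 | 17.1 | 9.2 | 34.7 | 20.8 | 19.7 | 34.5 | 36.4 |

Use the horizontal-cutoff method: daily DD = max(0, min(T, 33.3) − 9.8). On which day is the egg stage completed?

day 5

Daily DD above 9.8 °C (capped at 23.5): 14.1, 0.0, 7.3, 0.0, 23.5, 11.0, 9.9, 23.5, 23.5.
Cumulative: 14.1, 14.1, 21.4, 21.4, 44.9, 55.9, 65.8, 89.3, 112.8.
The total first reaches 44 DD on day 5.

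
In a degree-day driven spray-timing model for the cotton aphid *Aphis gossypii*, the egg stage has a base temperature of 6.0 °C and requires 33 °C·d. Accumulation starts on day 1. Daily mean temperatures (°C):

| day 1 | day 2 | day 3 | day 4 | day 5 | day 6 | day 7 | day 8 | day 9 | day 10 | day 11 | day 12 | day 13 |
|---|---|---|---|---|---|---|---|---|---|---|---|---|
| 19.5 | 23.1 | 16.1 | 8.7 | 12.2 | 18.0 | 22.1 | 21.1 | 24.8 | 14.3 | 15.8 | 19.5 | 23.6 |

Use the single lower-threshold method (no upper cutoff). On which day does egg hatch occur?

Daily DD above 6.0 °C: 13.5, 17.1, 10.1, 2.7, 6.2, 12.0, 16.1, 15.1, 18.8, 8.3, 9.8, 13.5, 17.6.
Cumulative: 13.5, 30.6, 40.7, 43.4, 49.6, 61.6, 77.7, 92.8, 111.6, 119.9, 129.7, 143.2, 160.8.
The total first reaches 33 DD on day 3.

day 3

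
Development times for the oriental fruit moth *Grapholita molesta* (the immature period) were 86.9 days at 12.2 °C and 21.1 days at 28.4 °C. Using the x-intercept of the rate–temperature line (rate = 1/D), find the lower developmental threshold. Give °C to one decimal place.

7.0 °C

Under the model K = D·(T − T_b), so D₁·(T₁ − T_b) = D₂·(T₂ − T_b).
86.9·(12.2 − T_b) = 21.1·(28.4 − T_b)
T_b = (86.9·12.2 − 21.1·28.4) / (86.9 − 21.1) = 460.94 / 65.8 = 7.005 °C ≈ 7.0 °C.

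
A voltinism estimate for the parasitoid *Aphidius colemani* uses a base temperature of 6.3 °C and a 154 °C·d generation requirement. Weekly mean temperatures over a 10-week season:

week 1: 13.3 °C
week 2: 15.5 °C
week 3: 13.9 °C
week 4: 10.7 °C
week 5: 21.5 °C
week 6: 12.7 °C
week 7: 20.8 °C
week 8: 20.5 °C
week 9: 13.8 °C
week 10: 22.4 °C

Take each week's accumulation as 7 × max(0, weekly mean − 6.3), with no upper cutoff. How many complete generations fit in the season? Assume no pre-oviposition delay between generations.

Weekly DD (7 × max(0, T̄ − 6.3)): 49.0, 64.4, 53.2, 30.8, 106.4, 44.8, 101.5, 99.4, 52.5, 112.7.
Season total = 714.7 DD.
Complete generations = ⌊714.7 / 154⌋ = 4.

4 generations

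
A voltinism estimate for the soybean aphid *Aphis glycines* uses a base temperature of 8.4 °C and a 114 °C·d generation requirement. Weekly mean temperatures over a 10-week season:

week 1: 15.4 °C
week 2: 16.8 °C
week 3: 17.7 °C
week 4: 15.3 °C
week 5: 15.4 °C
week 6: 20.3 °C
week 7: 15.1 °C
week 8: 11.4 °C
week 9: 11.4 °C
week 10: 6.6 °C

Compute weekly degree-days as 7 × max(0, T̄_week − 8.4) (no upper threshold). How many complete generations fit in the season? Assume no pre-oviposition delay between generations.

Weekly DD (7 × max(0, T̄ − 8.4)): 49.0, 58.8, 65.1, 48.3, 49.0, 83.3, 46.9, 21.0, 21.0, 0.0.
Season total = 442.4 DD.
Complete generations = ⌊442.4 / 114⌋ = 3.

3 generations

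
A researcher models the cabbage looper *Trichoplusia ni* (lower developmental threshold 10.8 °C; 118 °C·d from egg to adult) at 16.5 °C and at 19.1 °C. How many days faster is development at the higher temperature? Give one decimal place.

6.5 days

At 16.5 °C: 118 / (16.5 − 10.8) = 118 / 5.7 = 20.702 d.
At 19.1 °C: 118 / (19.1 − 10.8) = 118 / 8.3 = 14.217 d.
Difference = |20.702 − 14.217| = 6.485 ≈ 6.5 days.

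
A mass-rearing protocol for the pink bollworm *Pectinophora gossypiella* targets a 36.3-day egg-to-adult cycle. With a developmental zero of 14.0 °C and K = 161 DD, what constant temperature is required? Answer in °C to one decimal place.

18.4 °C

Required daily accumulation = 161 / 36.3 = 4.435 DD/day.
T = T_base + 4.435 = 14.0 + 4.435 = 18.435 ≈ 18.4 °C.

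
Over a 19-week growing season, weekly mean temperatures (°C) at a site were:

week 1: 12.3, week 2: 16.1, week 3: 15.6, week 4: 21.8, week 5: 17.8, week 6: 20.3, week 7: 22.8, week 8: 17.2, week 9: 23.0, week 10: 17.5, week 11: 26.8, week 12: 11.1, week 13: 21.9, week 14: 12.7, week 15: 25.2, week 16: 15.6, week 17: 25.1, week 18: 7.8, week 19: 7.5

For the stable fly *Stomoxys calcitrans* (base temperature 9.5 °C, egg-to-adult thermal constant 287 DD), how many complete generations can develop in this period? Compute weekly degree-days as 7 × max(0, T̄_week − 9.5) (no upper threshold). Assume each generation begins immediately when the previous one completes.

3 generations

Weekly DD (7 × max(0, T̄ − 9.5)): 19.6, 46.2, 42.7, 86.1, 58.1, 75.6, 93.1, 53.9, 94.5, 56.0, 121.1, 11.2, 86.8, 22.4, 109.9, 42.7, 109.2, 0.0, 0.0.
Season total = 1129.1 DD.
Complete generations = ⌊1129.1 / 287⌋ = 3.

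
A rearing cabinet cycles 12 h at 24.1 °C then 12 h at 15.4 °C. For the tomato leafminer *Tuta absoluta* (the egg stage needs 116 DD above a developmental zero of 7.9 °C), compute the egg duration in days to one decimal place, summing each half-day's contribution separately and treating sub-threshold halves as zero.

9.8 days

Day half: max(0, 24.1 − 7.9) × 0.5 = 16.2 × 0.5 = 8.10 DD.
Night half: max(0, 15.4 − 7.9) × 0.5 = 7.5 × 0.5 = 3.75 DD.
Per 24 h: 11.85 DD/day.
Duration = 116 / 11.85 = 9.789 ≈ 9.8 days.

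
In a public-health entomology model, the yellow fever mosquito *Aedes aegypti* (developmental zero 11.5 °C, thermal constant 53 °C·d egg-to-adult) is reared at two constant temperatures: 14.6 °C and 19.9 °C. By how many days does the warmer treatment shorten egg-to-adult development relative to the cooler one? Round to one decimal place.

At 14.6 °C: 53 / (14.6 − 11.5) = 53 / 3.1 = 17.097 d.
At 19.9 °C: 53 / (19.9 − 11.5) = 53 / 8.4 = 6.310 d.
Difference = |17.097 − 6.310| = 10.787 ≈ 10.8 days.

10.8 days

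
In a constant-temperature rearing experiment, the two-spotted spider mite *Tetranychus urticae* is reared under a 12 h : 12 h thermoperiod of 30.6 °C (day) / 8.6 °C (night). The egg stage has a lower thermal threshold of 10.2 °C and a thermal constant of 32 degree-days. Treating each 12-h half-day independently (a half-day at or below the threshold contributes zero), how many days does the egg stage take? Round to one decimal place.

Day half: max(0, 30.6 − 10.2) × 0.5 = 20.4 × 0.5 = 10.20 DD.
Night half: max(0, 8.6 − 10.2) × 0.5 = 0.0 × 0.5 = 0.00 DD.
Per 24 h: 10.20 DD/day.
Duration = 32 / 10.20 = 3.137 ≈ 3.1 days.

3.1 days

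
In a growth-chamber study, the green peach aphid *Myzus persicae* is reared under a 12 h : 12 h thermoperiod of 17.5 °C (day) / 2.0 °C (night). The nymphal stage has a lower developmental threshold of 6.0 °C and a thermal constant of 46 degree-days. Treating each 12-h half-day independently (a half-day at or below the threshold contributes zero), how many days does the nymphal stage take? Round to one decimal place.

8.0 days

Day half: max(0, 17.5 − 6.0) × 0.5 = 11.5 × 0.5 = 5.75 DD.
Night half: max(0, 2.0 − 6.0) × 0.5 = 0.0 × 0.5 = 0.00 DD.
Per 24 h: 5.75 DD/day.
Duration = 46 / 5.75 = 8.000 ≈ 8.0 days.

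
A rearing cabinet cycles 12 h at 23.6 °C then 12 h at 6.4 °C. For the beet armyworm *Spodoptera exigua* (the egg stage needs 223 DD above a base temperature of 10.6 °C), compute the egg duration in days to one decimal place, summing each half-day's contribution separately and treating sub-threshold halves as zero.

Day half: max(0, 23.6 − 10.6) × 0.5 = 13.0 × 0.5 = 6.50 DD.
Night half: max(0, 6.4 − 10.6) × 0.5 = 0.0 × 0.5 = 0.00 DD.
Per 24 h: 6.50 DD/day.
Duration = 223 / 6.50 = 34.308 ≈ 34.3 days.

34.3 days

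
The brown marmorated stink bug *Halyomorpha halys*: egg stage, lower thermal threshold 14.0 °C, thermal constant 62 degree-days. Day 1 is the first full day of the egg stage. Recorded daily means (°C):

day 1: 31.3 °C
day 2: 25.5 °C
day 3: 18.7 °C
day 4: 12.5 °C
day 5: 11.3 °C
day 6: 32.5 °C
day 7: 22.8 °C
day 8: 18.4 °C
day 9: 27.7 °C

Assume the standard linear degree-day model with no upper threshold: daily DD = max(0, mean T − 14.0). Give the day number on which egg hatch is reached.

Daily DD above 14.0 °C: 17.3, 11.5, 4.7, 0.0, 0.0, 18.5, 8.8, 4.4, 13.7.
Cumulative: 17.3, 28.8, 33.5, 33.5, 33.5, 52.0, 60.8, 65.2, 78.9.
The total first reaches 62 DD on day 8.

day 8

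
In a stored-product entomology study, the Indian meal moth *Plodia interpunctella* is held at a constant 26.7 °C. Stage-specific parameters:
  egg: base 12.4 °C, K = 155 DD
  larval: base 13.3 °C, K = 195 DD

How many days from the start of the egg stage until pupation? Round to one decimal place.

25.4 days

egg: 155 / (26.7 − 12.4) = 155 / 14.3 = 10.839 d.
larval: 195 / (26.7 − 13.3) = 195 / 13.4 = 14.552 d.
Sum = 25.391 ≈ 25.4 days.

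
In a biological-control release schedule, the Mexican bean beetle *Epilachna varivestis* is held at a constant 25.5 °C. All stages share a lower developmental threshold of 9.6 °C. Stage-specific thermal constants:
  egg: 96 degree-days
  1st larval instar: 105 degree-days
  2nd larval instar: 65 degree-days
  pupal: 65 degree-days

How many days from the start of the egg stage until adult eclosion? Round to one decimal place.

Daily accumulation at 25.5 °C = 25.5 − 9.6 = 15.9 DD/day.
Total K = 96 + 105 + 65 + 65 = 331 DD.
Total duration = 331 / 15.9 = 20.818 ≈ 20.8 days.

20.8 days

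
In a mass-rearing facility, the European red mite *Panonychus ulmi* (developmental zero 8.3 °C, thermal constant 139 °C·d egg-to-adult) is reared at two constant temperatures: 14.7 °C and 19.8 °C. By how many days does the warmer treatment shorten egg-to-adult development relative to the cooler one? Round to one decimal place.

At 14.7 °C: 139 / (14.7 − 8.3) = 139 / 6.4 = 21.719 d.
At 19.8 °C: 139 / (19.8 − 8.3) = 139 / 11.5 = 12.087 d.
Difference = |21.719 − 12.087| = 9.632 ≈ 9.6 days.

9.6 days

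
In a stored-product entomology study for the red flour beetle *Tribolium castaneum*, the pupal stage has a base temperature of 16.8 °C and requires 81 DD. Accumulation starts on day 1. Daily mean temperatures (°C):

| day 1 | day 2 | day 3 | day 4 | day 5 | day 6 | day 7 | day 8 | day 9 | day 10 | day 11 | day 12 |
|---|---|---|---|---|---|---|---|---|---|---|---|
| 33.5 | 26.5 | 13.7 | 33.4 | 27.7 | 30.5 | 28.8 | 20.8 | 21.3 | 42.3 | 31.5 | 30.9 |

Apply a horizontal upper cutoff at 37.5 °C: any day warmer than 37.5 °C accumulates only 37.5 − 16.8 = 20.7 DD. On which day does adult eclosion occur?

Daily DD above 16.8 °C (capped at 20.7): 16.7, 9.7, 0.0, 16.6, 10.9, 13.7, 12.0, 4.0, 4.5, 20.7, 14.7, 14.1.
Cumulative: 16.7, 26.4, 26.4, 43.0, 53.9, 67.6, 79.6, 83.6, 88.1, 108.8, 123.5, 137.6.
The total first reaches 81 DD on day 8.

day 8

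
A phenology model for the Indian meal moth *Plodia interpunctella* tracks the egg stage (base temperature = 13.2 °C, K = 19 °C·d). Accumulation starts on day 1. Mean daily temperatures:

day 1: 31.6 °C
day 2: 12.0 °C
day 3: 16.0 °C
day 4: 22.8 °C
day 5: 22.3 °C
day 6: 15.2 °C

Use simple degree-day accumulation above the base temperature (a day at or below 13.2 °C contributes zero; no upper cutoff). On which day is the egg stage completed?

Daily DD above 13.2 °C: 18.4, 0.0, 2.8, 9.6, 9.1, 2.0.
Cumulative: 18.4, 18.4, 21.2, 30.8, 39.9, 41.9.
The total first reaches 19 DD on day 3.

day 3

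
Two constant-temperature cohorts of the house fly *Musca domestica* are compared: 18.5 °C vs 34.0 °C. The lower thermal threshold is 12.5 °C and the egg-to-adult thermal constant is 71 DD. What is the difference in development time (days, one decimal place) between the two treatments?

8.5 days

At 18.5 °C: 71 / (18.5 − 12.5) = 71 / 6.0 = 11.833 d.
At 34.0 °C: 71 / (34.0 − 12.5) = 71 / 21.5 = 3.302 d.
Difference = |11.833 − 3.302| = 8.531 ≈ 8.5 days.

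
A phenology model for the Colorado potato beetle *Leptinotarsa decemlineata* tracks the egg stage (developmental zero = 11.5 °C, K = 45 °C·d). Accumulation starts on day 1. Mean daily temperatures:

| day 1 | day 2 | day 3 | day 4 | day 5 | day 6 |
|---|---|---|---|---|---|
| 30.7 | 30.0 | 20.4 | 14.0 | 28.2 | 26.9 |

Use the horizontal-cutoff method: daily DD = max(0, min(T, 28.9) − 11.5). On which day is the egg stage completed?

day 4

Daily DD above 11.5 °C (capped at 17.4): 17.4, 17.4, 8.9, 2.5, 16.7, 15.4.
Cumulative: 17.4, 34.8, 43.7, 46.2, 62.9, 78.3.
The total first reaches 45 DD on day 4.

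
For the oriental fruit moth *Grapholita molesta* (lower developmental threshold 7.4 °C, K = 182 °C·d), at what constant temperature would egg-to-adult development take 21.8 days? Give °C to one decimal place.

Required daily accumulation = 182 / 21.8 = 8.349 DD/day.
T = T_base + 8.349 = 7.4 + 8.349 = 15.749 ≈ 15.7 °C.

15.7 °C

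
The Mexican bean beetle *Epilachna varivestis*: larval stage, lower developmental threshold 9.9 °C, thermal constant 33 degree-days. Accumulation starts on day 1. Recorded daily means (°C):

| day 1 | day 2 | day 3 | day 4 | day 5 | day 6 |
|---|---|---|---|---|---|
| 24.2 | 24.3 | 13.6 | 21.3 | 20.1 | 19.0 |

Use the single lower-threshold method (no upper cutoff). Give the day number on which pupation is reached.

day 4

Daily DD above 9.9 °C: 14.3, 14.4, 3.7, 11.4, 10.2, 9.1.
Cumulative: 14.3, 28.7, 32.4, 43.8, 54.0, 63.1.
The total first reaches 33 DD on day 4.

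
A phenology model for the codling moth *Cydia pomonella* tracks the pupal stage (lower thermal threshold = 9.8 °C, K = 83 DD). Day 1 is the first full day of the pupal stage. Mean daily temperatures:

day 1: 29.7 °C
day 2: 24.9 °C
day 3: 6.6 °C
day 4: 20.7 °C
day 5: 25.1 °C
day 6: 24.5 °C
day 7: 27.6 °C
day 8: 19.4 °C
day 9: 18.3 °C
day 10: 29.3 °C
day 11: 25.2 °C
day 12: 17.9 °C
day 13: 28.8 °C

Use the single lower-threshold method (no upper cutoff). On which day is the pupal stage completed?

Daily DD above 9.8 °C: 19.9, 15.1, 0.0, 10.9, 15.3, 14.7, 17.8, 9.6, 8.5, 19.5, 15.4, 8.1, 19.0.
Cumulative: 19.9, 35.0, 35.0, 45.9, 61.2, 75.9, 93.7, 103.3, 111.8, 131.3, 146.7, 154.8, 173.8.
The total first reaches 83 DD on day 7.

day 7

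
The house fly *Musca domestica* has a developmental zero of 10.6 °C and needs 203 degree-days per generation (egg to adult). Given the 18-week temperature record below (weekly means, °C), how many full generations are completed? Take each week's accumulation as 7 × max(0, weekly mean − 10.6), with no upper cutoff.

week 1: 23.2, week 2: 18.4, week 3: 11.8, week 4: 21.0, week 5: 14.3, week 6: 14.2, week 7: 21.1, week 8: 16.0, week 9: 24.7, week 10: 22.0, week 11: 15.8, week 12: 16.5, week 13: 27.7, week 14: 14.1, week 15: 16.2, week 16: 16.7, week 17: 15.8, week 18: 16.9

Weekly DD (7 × max(0, T̄ − 10.6)): 88.2, 54.6, 8.4, 72.8, 25.9, 25.2, 73.5, 37.8, 98.7, 79.8, 36.4, 41.3, 119.7, 24.5, 39.2, 42.7, 36.4, 44.1.
Season total = 949.2 DD.
Complete generations = ⌊949.2 / 203⌋ = 4.

4 generations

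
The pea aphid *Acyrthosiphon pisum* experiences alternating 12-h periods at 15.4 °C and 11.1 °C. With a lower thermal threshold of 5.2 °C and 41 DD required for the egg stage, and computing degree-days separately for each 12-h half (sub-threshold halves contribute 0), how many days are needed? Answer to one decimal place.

Day half: max(0, 15.4 − 5.2) × 0.5 = 10.2 × 0.5 = 5.10 DD.
Night half: max(0, 11.1 − 5.2) × 0.5 = 5.9 × 0.5 = 2.95 DD.
Per 24 h: 8.05 DD/day.
Duration = 41 / 8.05 = 5.093 ≈ 5.1 days.

5.1 days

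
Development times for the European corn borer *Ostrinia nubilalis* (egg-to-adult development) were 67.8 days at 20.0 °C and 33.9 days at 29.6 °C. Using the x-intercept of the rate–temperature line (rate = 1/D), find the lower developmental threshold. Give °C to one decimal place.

Equal thermal constants: D₁(T₁ − T_b) = D₂(T₂ − T_b).
67.8·(20.0 − T_b) = 33.9·(29.6 − T_b)
T_b = (67.8·20.0 − 33.9·29.6) / (67.8 − 33.9) = 352.56 / 33.9 = 10.400 °C ≈ 10.4 °C.

10.4 °C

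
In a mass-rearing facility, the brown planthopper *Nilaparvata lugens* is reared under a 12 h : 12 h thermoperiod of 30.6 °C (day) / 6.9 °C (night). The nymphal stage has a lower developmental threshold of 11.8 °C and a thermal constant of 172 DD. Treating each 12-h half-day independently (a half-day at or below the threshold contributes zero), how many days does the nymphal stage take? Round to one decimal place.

Day half: max(0, 30.6 − 11.8) × 0.5 = 18.8 × 0.5 = 9.40 DD.
Night half: max(0, 6.9 − 11.8) × 0.5 = 0.0 × 0.5 = 0.00 DD.
Per 24 h: 9.40 DD/day.
Duration = 172 / 9.40 = 18.298 ≈ 18.3 days.

18.3 days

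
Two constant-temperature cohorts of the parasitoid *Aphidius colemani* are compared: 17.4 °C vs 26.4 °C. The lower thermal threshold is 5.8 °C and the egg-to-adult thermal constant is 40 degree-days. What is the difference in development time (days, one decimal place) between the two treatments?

1.5 days

At 17.4 °C: 40 / (17.4 − 5.8) = 40 / 11.6 = 3.448 d.
At 26.4 °C: 40 / (26.4 − 5.8) = 40 / 20.6 = 1.942 d.
Difference = |3.448 − 1.942| = 1.507 ≈ 1.5 days.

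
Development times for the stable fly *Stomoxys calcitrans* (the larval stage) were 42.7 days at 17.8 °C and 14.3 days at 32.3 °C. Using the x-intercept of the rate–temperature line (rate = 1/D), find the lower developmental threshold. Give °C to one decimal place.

Linear rate model ⇒ the product D·(T − T_b) is constant across temperatures.
42.7·(17.8 − T_b) = 14.3·(32.3 − T_b)
T_b = (42.7·17.8 − 14.3·32.3) / (42.7 − 14.3) = 298.17 / 28.4 = 10.499 °C ≈ 10.5 °C.

10.5 °C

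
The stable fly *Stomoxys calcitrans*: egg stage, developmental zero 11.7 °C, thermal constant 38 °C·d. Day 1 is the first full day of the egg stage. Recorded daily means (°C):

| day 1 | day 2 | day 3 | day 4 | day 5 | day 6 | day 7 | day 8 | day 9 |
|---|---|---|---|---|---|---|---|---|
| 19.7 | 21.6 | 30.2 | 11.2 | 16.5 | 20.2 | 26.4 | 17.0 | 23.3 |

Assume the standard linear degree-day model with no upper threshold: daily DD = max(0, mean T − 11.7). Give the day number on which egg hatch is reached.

day 5

Daily DD above 11.7 °C: 8.0, 9.9, 18.5, 0.0, 4.8, 8.5, 14.7, 5.3, 11.6.
Cumulative: 8.0, 17.9, 36.4, 36.4, 41.2, 49.7, 64.4, 69.7, 81.3.
The total first reaches 38 DD on day 5.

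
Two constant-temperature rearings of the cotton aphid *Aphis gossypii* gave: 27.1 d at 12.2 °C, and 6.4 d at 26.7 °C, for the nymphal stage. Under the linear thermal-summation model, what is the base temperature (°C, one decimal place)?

7.7 °C

Under the model K = D·(T − T_b), so D₁·(T₁ − T_b) = D₂·(T₂ − T_b).
27.1·(12.2 − T_b) = 6.4·(26.7 − T_b)
T_b = (27.1·12.2 − 6.4·26.7) / (27.1 − 6.4) = 159.74 / 20.7 = 7.717 °C ≈ 7.7 °C.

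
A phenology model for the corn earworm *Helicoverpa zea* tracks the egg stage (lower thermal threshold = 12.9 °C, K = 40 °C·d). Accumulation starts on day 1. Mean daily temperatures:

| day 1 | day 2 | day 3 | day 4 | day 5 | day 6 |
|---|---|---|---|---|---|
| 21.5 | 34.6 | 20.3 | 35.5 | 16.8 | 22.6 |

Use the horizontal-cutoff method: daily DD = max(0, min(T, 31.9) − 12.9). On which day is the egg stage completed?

Daily DD above 12.9 °C (capped at 19.0): 8.6, 19.0, 7.4, 19.0, 3.9, 9.7.
Cumulative: 8.6, 27.6, 35.0, 54.0, 57.9, 67.6.
The total first reaches 40 DD on day 4.

day 4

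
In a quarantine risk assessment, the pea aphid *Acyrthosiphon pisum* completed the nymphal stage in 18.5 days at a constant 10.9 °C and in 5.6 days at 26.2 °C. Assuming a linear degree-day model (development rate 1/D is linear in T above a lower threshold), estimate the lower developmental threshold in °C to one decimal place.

4.3 °C

Equal thermal constants: D₁(T₁ − T_b) = D₂(T₂ − T_b).
18.5·(10.9 − T_b) = 5.6·(26.2 − T_b)
T_b = (18.5·10.9 − 5.6·26.2) / (18.5 − 5.6) = 54.93 / 12.9 = 4.258 °C ≈ 4.3 °C.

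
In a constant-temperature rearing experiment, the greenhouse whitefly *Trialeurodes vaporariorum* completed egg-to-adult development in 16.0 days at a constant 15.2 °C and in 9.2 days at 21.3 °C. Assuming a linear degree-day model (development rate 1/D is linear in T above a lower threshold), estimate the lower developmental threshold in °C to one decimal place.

6.9 °C

Equal thermal constants: D₁(T₁ − T_b) = D₂(T₂ − T_b).
16.0·(15.2 − T_b) = 9.2·(21.3 − T_b)
T_b = (16.0·15.2 − 9.2·21.3) / (16.0 − 9.2) = 47.24 / 6.8 = 6.947 °C ≈ 6.9 °C.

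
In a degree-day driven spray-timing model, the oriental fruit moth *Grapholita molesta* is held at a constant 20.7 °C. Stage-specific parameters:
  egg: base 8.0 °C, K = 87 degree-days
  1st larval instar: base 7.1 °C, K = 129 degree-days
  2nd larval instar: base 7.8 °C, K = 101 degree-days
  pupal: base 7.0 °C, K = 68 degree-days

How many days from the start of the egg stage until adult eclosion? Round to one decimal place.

egg: 87 / (20.7 − 8.0) = 87 / 12.7 = 6.850 d.
1st larval instar: 129 / (20.7 − 7.1) = 129 / 13.6 = 9.485 d.
2nd larval instar: 101 / (20.7 − 7.8) = 101 / 12.9 = 7.829 d.
pupal: 68 / (20.7 − 7.0) = 68 / 13.7 = 4.964 d.
Sum = 29.129 ≈ 29.1 days.

29.1 days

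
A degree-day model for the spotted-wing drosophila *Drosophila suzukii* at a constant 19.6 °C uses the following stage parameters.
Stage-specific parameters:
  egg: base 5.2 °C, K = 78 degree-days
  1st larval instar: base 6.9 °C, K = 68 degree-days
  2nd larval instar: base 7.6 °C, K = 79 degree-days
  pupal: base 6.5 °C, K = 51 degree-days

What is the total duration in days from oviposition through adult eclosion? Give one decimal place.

egg: 78 / (19.6 − 5.2) = 78 / 14.4 = 5.417 d.
1st larval instar: 68 / (19.6 − 6.9) = 68 / 12.7 = 5.354 d.
2nd larval instar: 79 / (19.6 − 7.6) = 79 / 12.0 = 6.583 d.
pupal: 51 / (19.6 − 6.5) = 51 / 13.1 = 3.893 d.
Sum = 21.247 ≈ 21.2 days.

21.2 days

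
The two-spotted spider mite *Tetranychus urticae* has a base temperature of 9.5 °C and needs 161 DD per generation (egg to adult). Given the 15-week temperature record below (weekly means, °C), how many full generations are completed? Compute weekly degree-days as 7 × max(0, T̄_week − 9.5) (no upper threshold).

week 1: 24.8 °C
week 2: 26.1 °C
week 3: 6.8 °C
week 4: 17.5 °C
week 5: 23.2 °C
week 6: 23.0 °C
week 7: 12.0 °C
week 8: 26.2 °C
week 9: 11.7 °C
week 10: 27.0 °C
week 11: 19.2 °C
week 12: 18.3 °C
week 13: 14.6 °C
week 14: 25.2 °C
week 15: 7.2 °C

Weekly DD (7 × max(0, T̄ − 9.5)): 107.1, 116.2, 0.0, 56.0, 95.9, 94.5, 17.5, 116.9, 15.4, 122.5, 67.9, 61.6, 35.7, 109.9, 0.0.
Season total = 1017.1 DD.
Complete generations = ⌊1017.1 / 161⌋ = 6.

6 generations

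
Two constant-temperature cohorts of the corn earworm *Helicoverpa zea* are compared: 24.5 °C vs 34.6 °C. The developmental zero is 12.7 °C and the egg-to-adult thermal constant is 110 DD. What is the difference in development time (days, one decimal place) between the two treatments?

At 24.5 °C: 110 / (24.5 − 12.7) = 110 / 11.8 = 9.322 d.
At 34.6 °C: 110 / (34.6 − 12.7) = 110 / 21.9 = 5.023 d.
Difference = |9.322 − 5.023| = 4.299 ≈ 4.3 days.

4.3 days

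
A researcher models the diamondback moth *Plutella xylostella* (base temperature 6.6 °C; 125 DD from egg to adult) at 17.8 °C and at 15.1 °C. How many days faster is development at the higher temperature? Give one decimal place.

At 17.8 °C: 125 / (17.8 − 6.6) = 125 / 11.2 = 11.161 d.
At 15.1 °C: 125 / (15.1 − 6.6) = 125 / 8.5 = 14.706 d.
Difference = |11.161 − 14.706| = 3.545 ≈ 3.5 days.

3.5 days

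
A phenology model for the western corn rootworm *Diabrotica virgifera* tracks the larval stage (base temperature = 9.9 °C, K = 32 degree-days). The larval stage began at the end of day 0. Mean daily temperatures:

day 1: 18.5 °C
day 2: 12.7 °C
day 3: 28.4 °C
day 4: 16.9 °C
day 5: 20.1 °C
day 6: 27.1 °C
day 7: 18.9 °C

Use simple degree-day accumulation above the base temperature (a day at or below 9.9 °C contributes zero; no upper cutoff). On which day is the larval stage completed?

day 4

Daily DD above 9.9 °C: 8.6, 2.8, 18.5, 7.0, 10.2, 17.2, 9.0.
Cumulative: 8.6, 11.4, 29.9, 36.9, 47.1, 64.3, 73.3.
The total first reaches 32 DD on day 4.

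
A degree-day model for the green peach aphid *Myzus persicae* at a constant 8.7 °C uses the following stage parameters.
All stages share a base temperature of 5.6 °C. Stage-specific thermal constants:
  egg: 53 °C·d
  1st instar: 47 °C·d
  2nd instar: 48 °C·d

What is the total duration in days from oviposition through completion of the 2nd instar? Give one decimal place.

47.7 days

Daily accumulation at 8.7 °C = 8.7 − 5.6 = 3.1 DD/day.
Total K = 53 + 47 + 48 = 148 DD.
Total duration = 148 / 3.1 = 47.742 ≈ 47.7 days.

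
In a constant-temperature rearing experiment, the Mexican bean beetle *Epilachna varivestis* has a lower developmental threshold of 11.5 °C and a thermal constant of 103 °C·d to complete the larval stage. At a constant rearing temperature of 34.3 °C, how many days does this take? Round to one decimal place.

4.5 days

Daily accumulation = 34.3 − 11.5 = 22.8 DD/day.
Duration = 103 / 22.8 = 4.518 ≈ 4.5 days.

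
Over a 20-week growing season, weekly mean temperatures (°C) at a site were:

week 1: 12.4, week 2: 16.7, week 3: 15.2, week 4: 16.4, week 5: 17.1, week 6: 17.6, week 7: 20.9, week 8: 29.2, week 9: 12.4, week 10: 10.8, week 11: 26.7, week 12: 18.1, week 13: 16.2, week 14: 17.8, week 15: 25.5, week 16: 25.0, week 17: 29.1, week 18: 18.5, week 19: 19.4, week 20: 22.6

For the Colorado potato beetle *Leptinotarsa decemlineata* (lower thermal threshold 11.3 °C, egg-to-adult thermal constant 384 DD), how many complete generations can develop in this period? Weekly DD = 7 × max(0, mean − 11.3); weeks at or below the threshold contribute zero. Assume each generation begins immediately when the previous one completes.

2 generations

Weekly DD (7 × max(0, T̄ − 11.3)): 7.7, 37.8, 27.3, 35.7, 40.6, 44.1, 67.2, 125.3, 7.7, 0.0, 107.8, 47.6, 34.3, 45.5, 99.4, 95.9, 124.6, 50.4, 56.7, 79.1.
Season total = 1134.7 DD.
Complete generations = ⌊1134.7 / 384⌋ = 2.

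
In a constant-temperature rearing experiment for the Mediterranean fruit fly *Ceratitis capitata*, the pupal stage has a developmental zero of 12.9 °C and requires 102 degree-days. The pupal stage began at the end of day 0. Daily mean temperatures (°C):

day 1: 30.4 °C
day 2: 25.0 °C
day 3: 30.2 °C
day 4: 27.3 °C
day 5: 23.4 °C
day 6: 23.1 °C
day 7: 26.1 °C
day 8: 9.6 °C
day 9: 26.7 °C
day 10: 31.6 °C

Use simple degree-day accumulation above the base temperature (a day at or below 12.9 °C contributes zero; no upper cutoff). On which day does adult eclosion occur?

Daily DD above 12.9 °C: 17.5, 12.1, 17.3, 14.4, 10.5, 10.2, 13.2, 0.0, 13.8, 18.7.
Cumulative: 17.5, 29.6, 46.9, 61.3, 71.8, 82.0, 95.2, 95.2, 109.0, 127.7.
The total first reaches 102 DD on day 9.

day 9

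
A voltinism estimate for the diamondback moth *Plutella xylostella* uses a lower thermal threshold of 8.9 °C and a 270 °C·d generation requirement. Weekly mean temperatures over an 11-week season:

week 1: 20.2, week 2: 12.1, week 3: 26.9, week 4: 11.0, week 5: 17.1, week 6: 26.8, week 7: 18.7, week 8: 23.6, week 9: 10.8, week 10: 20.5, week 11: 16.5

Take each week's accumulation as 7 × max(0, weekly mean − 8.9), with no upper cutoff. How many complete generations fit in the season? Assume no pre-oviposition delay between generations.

2 generations

Weekly DD (7 × max(0, T̄ − 8.9)): 79.1, 22.4, 126.0, 14.7, 57.4, 125.3, 68.6, 102.9, 13.3, 81.2, 53.2.
Season total = 744.1 DD.
Complete generations = ⌊744.1 / 270⌋ = 2.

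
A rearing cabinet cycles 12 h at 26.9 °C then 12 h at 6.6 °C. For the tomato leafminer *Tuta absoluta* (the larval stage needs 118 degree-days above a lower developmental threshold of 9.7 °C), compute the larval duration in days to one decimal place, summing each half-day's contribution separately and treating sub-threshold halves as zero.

Day half: max(0, 26.9 − 9.7) × 0.5 = 17.2 × 0.5 = 8.60 DD.
Night half: max(0, 6.6 − 9.7) × 0.5 = 0.0 × 0.5 = 0.00 DD.
Per 24 h: 8.60 DD/day.
Duration = 118 / 8.60 = 13.721 ≈ 13.7 days.

13.7 days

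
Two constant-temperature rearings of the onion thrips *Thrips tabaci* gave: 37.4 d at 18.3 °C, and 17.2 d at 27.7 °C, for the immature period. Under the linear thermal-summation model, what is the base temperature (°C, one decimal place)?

Under the model K = D·(T − T_b), so D₁·(T₁ − T_b) = D₂·(T₂ − T_b).
37.4·(18.3 − T_b) = 17.2·(27.7 − T_b)
T_b = (37.4·18.3 − 17.2·27.7) / (37.4 − 17.2) = 207.98 / 20.2 = 10.296 °C ≈ 10.3 °C.

10.3 °C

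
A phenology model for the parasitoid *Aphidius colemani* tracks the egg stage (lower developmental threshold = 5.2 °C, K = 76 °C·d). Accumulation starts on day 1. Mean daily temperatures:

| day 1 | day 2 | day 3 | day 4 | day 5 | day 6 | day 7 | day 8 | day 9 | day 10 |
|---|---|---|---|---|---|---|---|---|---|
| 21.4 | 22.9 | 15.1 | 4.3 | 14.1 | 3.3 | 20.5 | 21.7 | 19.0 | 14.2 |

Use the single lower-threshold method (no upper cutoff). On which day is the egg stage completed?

Daily DD above 5.2 °C: 16.2, 17.7, 9.9, 0.0, 8.9, 0.0, 15.3, 16.5, 13.8, 9.0.
Cumulative: 16.2, 33.9, 43.8, 43.8, 52.7, 52.7, 68.0, 84.5, 98.3, 107.3.
The total first reaches 76 DD on day 8.

day 8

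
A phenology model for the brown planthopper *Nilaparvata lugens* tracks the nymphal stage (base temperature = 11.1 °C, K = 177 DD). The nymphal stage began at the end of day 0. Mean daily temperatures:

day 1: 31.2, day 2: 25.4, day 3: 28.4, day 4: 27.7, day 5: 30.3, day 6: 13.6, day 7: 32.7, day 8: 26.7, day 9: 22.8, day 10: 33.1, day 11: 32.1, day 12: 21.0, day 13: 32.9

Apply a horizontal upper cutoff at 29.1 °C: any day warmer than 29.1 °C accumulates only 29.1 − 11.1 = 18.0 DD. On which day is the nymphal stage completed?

Daily DD above 11.1 °C (capped at 18.0): 18.0, 14.3, 17.3, 16.6, 18.0, 2.5, 18.0, 15.6, 11.7, 18.0, 18.0, 9.9, 18.0.
Cumulative: 18.0, 32.3, 49.6, 66.2, 84.2, 86.7, 104.7, 120.3, 132.0, 150.0, 168.0, 177.9, 195.9.
The total first reaches 177 DD on day 12.

day 12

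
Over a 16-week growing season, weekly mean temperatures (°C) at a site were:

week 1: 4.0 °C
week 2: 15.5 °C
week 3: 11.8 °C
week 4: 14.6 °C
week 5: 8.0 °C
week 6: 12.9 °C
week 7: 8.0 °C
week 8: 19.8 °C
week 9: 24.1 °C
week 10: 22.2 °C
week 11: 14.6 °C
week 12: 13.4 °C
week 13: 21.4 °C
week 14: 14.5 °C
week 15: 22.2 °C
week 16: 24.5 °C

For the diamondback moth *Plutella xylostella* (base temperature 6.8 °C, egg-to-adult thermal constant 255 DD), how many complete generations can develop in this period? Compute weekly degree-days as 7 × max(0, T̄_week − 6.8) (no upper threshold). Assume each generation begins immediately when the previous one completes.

Weekly DD (7 × max(0, T̄ − 6.8)): 0.0, 60.9, 35.0, 54.6, 8.4, 42.7, 8.4, 91.0, 121.1, 107.8, 54.6, 46.2, 102.2, 53.9, 107.8, 123.9.
Season total = 1018.5 DD.
Complete generations = ⌊1018.5 / 255⌋ = 3.

3 generations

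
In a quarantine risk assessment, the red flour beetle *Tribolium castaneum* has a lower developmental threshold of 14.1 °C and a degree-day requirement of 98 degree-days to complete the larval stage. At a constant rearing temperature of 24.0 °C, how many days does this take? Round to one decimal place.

Daily accumulation = 24.0 − 14.1 = 9.9 DD/day.
Duration = 98 / 9.9 = 9.899 ≈ 9.9 days.

9.9 days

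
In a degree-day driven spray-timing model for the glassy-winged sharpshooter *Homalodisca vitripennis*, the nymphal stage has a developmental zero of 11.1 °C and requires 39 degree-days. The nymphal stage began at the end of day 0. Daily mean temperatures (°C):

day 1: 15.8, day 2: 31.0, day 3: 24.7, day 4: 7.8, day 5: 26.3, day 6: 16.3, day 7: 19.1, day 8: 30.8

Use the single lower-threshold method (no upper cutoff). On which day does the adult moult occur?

day 5

Daily DD above 11.1 °C: 4.7, 19.9, 13.6, 0.0, 15.2, 5.2, 8.0, 19.7.
Cumulative: 4.7, 24.6, 38.2, 38.2, 53.4, 58.6, 66.6, 86.3.
The total first reaches 39 DD on day 5.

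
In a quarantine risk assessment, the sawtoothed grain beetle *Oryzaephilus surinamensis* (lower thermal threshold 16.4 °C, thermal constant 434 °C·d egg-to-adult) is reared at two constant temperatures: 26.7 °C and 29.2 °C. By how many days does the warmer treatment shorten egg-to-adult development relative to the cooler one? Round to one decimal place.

At 26.7 °C: 434 / (26.7 − 16.4) = 434 / 10.3 = 42.136 d.
At 29.2 °C: 434 / (29.2 − 16.4) = 434 / 12.8 = 33.906 d.
Difference = |42.136 − 33.906| = 8.230 ≈ 8.2 days.

8.2 days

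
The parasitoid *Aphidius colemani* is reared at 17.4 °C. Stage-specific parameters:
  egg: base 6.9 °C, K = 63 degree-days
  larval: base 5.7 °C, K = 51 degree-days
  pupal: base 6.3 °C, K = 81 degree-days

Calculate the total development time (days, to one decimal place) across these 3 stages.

17.7 days

egg: 63 / (17.4 − 6.9) = 63 / 10.5 = 6.000 d.
larval: 51 / (17.4 − 5.7) = 51 / 11.7 = 4.359 d.
pupal: 81 / (17.4 − 6.3) = 81 / 11.1 = 7.297 d.
Sum = 17.656 ≈ 17.7 days.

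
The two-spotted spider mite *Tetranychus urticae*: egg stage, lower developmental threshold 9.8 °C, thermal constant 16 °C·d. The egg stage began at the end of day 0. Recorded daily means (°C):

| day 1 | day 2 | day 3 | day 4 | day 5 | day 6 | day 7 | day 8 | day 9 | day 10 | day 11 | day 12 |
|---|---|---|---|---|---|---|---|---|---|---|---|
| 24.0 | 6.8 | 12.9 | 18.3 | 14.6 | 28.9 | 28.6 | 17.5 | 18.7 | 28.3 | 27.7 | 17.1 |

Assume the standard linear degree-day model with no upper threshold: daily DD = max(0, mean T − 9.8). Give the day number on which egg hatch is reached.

Daily DD above 9.8 °C: 14.2, 0.0, 3.1, 8.5, 4.8, 19.1, 18.8, 7.7, 8.9, 18.5, 17.9, 7.3.
Cumulative: 14.2, 14.2, 17.3, 25.8, 30.6, 49.7, 68.5, 76.2, 85.1, 103.6, 121.5, 128.8.
The total first reaches 16 DD on day 3.

day 3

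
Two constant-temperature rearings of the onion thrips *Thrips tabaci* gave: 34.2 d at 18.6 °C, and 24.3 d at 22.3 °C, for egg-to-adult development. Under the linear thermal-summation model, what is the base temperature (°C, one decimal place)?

Under the model K = D·(T − T_b), so D₁·(T₁ − T_b) = D₂·(T₂ − T_b).
34.2·(18.6 − T_b) = 24.3·(22.3 − T_b)
T_b = (34.2·18.6 − 24.3·22.3) / (34.2 − 24.3) = 94.23 / 9.9 = 9.518 °C ≈ 9.5 °C.

9.5 °C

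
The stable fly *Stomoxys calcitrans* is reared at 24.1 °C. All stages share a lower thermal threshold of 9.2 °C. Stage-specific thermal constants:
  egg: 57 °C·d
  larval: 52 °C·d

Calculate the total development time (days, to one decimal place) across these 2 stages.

7.3 days

Daily accumulation at 24.1 °C = 24.1 − 9.2 = 14.9 DD/day.
Total K = 57 + 52 = 109 DD.
Total duration = 109 / 14.9 = 7.315 ≈ 7.3 days.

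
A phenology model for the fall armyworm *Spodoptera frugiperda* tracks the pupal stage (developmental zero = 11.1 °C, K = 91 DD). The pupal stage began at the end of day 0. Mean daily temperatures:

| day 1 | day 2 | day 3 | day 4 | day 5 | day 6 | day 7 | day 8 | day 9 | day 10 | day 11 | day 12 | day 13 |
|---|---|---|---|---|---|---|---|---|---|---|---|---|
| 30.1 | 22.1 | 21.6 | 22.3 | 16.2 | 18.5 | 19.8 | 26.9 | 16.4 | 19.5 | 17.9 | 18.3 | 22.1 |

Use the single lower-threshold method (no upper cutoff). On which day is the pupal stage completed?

Daily DD above 11.1 °C: 19.0, 11.0, 10.5, 11.2, 5.1, 7.4, 8.7, 15.8, 5.3, 8.4, 6.8, 7.2, 11.0.
Cumulative: 19.0, 30.0, 40.5, 51.7, 56.8, 64.2, 72.9, 88.7, 94.0, 102.4, 109.2, 116.4, 127.4.
The total first reaches 91 DD on day 9.

day 9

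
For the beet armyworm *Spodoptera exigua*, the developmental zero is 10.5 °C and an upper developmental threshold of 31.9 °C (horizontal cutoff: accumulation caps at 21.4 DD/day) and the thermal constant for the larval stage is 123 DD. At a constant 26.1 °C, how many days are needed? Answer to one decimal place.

7.9 days

Daily accumulation = 26.1 − 10.5 = 15.6 DD/day.
Duration = 123 / 15.6 = 7.885 ≈ 7.9 days.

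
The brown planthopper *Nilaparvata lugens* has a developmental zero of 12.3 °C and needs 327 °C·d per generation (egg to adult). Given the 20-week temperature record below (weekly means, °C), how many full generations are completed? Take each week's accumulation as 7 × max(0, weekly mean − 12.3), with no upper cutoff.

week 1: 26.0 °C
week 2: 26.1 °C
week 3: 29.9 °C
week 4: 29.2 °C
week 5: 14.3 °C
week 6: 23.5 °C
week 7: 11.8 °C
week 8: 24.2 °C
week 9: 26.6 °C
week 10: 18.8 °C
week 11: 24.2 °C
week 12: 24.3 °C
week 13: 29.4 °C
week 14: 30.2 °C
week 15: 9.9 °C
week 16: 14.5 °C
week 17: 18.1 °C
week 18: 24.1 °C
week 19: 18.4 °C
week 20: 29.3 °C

Weekly DD (7 × max(0, T̄ − 12.3)): 95.9, 96.6, 123.2, 118.3, 14.0, 78.4, 0.0, 83.3, 100.1, 45.5, 83.3, 84.0, 119.7, 125.3, 0.0, 15.4, 40.6, 82.6, 42.7, 119.0.
Season total = 1467.9 DD.
Complete generations = ⌊1467.9 / 327⌋ = 4.

4 generations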